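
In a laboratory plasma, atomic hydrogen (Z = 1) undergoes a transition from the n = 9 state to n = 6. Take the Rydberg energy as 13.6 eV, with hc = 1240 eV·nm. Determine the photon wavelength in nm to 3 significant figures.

5910 nm

ΔE = 13.60 × (1/6² − 1/9²) = 13.60 × 0.01543 = 0.2099 eV.
λ = hc/ΔE = 1240 / 0.2099 = 5910 nm.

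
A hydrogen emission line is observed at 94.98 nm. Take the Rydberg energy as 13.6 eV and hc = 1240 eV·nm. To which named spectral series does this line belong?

ΔE = 1240/94.98 = 13.06 eV.
This matches 13.6 × (1/1² − 1/5²), so n_f = 1: the Lyman series.

Lyman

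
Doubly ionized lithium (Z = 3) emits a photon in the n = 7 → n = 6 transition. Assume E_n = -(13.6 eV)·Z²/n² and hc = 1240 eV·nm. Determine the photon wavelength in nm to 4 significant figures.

1375 nm

For Z = 3 the level energies scale as Z², so the effective Rydberg energy is 13.6 × 9 = 122.4 eV.
ΔE = 122.4 × (1/6² − 1/7²) = 122.4 × 0.007370 = 0.9020 eV.
λ = hc/ΔE = 1240 / 0.9020 = 1375 nm.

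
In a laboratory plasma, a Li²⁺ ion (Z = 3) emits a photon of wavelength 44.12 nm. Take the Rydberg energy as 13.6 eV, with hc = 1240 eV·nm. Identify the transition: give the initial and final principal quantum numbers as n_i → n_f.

The photon energy is ΔE = hc/λ = 1240 / 44.12 = 28.11 eV.
With Z = 3, ΔE = 122.4 × (1/n_f² − 1/n_i²), so 1/n_f² − 1/n_i² = 0.2296.
Trying n_f = 2 gives 1/n_i² = 0.02038, i.e. n_i ≈ 7; this pair matches.

n_i = 7, n_f = 2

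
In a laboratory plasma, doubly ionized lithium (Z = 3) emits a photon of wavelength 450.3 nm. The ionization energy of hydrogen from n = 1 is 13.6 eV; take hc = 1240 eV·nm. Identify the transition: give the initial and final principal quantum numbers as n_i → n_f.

The photon energy is ΔE = hc/λ = 1240 / 450.3 = 2.754 eV.
With Z = 3, ΔE = 122.4 × (1/n_f² − 1/n_i²), so 1/n_f² − 1/n_i² = 0.02250.
Trying n_f = 4 gives 1/n_i² = 0.04000, i.e. n_i ≈ 5; this pair matches.

n_i = 5, n_f = 4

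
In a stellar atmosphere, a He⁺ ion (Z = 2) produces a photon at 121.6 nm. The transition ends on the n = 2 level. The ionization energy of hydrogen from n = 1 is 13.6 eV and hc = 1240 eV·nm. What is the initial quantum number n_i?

The photon energy is ΔE = hc/λ = 1240 / 121.6 = 10.20 eV.
With Z = 2, ΔE = 54.40 × (1/n_f² − 1/n_i²), so 1/n_f² − 1/n_i² = 0.1875.
With n_f = 2: 1/n_i² = 1/4 − 0.1875 = 0.06255, so n_i ≈ 4.00.

n_i = 4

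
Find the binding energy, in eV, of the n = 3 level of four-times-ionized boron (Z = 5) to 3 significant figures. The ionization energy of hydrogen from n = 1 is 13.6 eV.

37.8 eV

E_n = −13.6 Z²/n² = −340.0/n² eV for Z = 5.
E_3 = −340.0/9 = −37.8 eV, so ionization (to E = 0) requires 37.8 eV.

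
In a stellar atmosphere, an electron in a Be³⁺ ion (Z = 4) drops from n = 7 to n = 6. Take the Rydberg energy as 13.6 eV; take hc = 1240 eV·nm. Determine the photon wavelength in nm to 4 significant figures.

For Z = 4 the level energies scale as Z², so the effective Rydberg energy is 13.6 × 16 = 217.6 eV.
ΔE = 217.6 × (1/6² − 1/7²) = 217.6 × 0.007370 = 1.604 eV.
λ = hc/ΔE = 1240 / 1.604 = 773.2 nm.

773.2 nm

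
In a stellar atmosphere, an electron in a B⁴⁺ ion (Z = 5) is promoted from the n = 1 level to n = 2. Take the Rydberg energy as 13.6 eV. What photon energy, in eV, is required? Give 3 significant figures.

255 eV

The Bohr energies scale as Z², so for Z = 5: E_n = −340.0/n² eV.
E_2 = −340.0/4 = −85.00 eV and E_1 = −340.0/1 = −340.0 eV.
The photon energy is |E_2 − E_1| = 255 eV.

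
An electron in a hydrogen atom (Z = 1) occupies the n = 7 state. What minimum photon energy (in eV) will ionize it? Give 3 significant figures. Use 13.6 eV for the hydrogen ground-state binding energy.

0.278 eV

E_7 = −13.60/49 = −0.278 eV, so ionization (to E = 0) requires 0.278 eV.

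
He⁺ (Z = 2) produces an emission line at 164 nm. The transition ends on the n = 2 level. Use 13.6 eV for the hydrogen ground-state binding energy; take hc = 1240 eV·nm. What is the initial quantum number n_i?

The photon energy is ΔE = hc/λ = 1240 / 164 = 7.561 eV.
With Z = 2, ΔE = 54.40 × (1/n_f² − 1/n_i²), so 1/n_f² − 1/n_i² = 0.1390.
With n_f = 2: 1/n_i² = 1/4 − 0.1390 = 0.1110, so n_i ≈ 3.00.

n_i = 3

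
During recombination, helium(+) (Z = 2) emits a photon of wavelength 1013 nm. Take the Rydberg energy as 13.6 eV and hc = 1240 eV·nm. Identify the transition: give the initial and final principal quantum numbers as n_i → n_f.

The photon energy is ΔE = hc/λ = 1240 / 1013 = 1.224 eV.
With Z = 2, ΔE = 54.40 × (1/n_f² − 1/n_i²), so 1/n_f² − 1/n_i² = 0.02250.
Trying n_f = 4 gives 1/n_i² = 0.04000, i.e. n_i ≈ 5; this pair matches.

n_i = 5, n_f = 4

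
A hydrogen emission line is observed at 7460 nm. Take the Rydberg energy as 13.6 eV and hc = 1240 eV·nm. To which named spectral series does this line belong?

ΔE = 1240/7460 = 0.1662 eV.
This matches 13.6 × (1/5² − 1/6²), so n_f = 5: the Pfund series.

Pfund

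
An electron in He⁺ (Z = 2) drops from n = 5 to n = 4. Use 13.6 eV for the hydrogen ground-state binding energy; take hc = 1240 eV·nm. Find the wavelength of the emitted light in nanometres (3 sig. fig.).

For Z = 2 the level energies scale as Z², so the effective Rydberg energy is 13.6 × 4 = 54.40 eV.
ΔE = 54.40 × (1/4² − 1/5²) = 54.40 × 0.02250 = 1.224 eV.
λ = hc/ΔE = 1240 / 1.224 = 1010 nm.

1010 nm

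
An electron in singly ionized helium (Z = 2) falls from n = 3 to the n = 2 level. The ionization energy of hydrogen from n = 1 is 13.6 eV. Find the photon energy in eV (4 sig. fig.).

The Bohr energies scale as Z², so for Z = 2: E_n = −54.40/n² eV.
E_3 = −54.40/9 = −6.044 eV and E_2 = −54.40/4 = −13.60 eV.
The photon energy is |E_3 − E_2| = 7.556 eV.

7.556 eV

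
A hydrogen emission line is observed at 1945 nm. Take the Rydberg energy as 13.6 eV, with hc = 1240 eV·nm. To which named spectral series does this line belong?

ΔE = 1240/1945 = 0.6375 eV.
This matches 13.6 × (1/4² − 1/8²), so n_f = 4: the Brackett series.

Brackett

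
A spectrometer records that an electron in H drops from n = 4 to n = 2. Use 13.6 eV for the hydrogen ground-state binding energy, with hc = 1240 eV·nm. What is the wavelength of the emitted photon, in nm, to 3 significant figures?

ΔE = 13.60 × (1/2² − 1/4²) = 13.60 × 0.1875 = 2.550 eV.
λ = hc/ΔE = 1240 / 2.550 = 486 nm.
This line belongs to the Balmer series.

486 nm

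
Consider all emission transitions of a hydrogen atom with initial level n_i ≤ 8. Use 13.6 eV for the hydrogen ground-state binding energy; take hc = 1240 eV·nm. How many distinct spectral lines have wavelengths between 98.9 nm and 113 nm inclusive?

Enumerate all n_i → n_f pairs with 1 ≤ n_f < n_i ≤ 8 and compute λ = 1240 / [13.6·1·(1/n_f² − 1/n_i²)].
Lines falling in [98.9, 113] nm: 3→1 (102.6 nm).

1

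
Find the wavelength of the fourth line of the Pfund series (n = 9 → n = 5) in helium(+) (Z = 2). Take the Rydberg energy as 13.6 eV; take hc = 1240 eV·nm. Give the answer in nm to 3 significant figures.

The Pfund series terminates on n_f = 5; the fourth line has n_i = 5+4 = 9.
ΔE = 54.40 × (1/5² − 1/9²) = 1.504 eV.
λ = 1240 / 1.504 = 824 nm.

824 nm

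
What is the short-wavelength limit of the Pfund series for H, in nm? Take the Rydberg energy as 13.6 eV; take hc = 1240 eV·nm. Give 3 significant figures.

The Pfund series has lower level n_f = 5; the series limit corresponds to n_i → ∞.
ΔE_max = 13.6 × 1 / 5² = 0.5440 eV.
λ_min = 1240 / 0.5440 = 2280 nm.

2280 nm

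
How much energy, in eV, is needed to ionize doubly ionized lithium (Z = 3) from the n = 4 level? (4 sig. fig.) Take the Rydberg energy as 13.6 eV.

7.650 eV

E_n = −13.6 Z²/n² = −122.4/n² eV for Z = 3.
E_4 = −122.4/16 = −7.650 eV, so ionization (to E = 0) requires 7.650 eV.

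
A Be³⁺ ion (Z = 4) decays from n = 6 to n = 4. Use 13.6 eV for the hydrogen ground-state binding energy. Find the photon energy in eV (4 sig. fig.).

7.556 eV

The Bohr energies scale as Z², so for Z = 4: E_n = −217.6/n² eV.
E_6 = −217.6/36 = −6.044 eV and E_4 = −217.6/16 = −13.60 eV.
The photon energy is |E_6 − E_4| = 7.556 eV.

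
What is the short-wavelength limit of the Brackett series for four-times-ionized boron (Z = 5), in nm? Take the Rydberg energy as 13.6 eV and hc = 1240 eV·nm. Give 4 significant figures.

58.35 nm

The Brackett series has lower level n_f = 4; the series limit corresponds to n_i → ∞.
ΔE_max = 13.6 × 25 / 4² = 21.25 eV.
λ_min = 1240 / 21.25 = 58.35 nm.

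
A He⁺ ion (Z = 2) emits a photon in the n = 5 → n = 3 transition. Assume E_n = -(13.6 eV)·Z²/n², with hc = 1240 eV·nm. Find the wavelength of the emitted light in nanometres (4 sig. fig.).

320.5 nm

For Z = 2 the level energies scale as Z², so the effective Rydberg energy is 13.6 × 4 = 54.40 eV.
ΔE = 54.40 × (1/3² − 1/5²) = 54.40 × 0.07111 = 3.868 eV.
λ = hc/ΔE = 1240 / 3.868 = 320.5 nm.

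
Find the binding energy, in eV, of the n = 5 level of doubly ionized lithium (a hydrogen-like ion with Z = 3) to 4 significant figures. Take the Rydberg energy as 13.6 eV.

4.896 eV

E_n = −13.6 Z²/n² = −122.4/n² eV for Z = 3.
E_5 = −122.4/25 = −4.896 eV, so ionization (to E = 0) requires 4.896 eV.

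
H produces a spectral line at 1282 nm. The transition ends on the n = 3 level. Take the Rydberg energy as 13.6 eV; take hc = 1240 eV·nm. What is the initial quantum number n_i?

n_i = 5

The photon energy is ΔE = hc/λ = 1240 / 1282 = 0.9672 eV.
With Z = 1, ΔE = 13.60 × (1/n_f² − 1/n_i²), so 1/n_f² − 1/n_i² = 0.07112.
With n_f = 3: 1/n_i² = 1/9 − 0.07112 = 0.03999, so n_i ≈ 5.00.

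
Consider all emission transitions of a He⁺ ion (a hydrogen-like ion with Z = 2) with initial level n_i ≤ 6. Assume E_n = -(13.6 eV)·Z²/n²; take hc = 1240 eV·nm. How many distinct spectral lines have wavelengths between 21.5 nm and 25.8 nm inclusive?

4

Enumerate all n_i → n_f pairs with 1 ≤ n_f < n_i ≤ 6 and compute λ = 1240 / [13.6·4·(1/n_f² − 1/n_i²)].
Lines falling in [21.5, 25.8] nm: 6→1 (23.45 nm), 5→1 (23.74 nm), 4→1 (24.31 nm), 3→1 (25.64 nm).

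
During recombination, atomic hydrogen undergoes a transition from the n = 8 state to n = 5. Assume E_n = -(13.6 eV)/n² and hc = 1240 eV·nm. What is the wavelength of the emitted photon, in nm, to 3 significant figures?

ΔE = 13.60 × (1/5² − 1/8²) = 13.60 × 0.02438 = 0.3315 eV.
λ = hc/ΔE = 1240 / 0.3315 = 3740 nm.
This line belongs to the Pfund series.

3740 nm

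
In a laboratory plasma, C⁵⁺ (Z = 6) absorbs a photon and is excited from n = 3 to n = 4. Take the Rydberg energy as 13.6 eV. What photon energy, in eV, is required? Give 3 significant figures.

23.8 eV

The Bohr energies scale as Z², so for Z = 6: E_n = −489.6/n² eV.
E_4 = −489.6/16 = −30.60 eV and E_3 = −489.6/9 = −54.40 eV.
The photon energy is |E_4 − E_3| = 23.8 eV.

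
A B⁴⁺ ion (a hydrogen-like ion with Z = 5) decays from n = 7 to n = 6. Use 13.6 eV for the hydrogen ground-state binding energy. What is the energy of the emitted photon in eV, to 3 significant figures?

2.51 eV

The Bohr energies scale as Z², so for Z = 5: E_n = −340.0/n² eV.
E_7 = −340.0/49 = −6.939 eV and E_6 = −340.0/36 = −9.444 eV.
The photon energy is |E_7 − E_6| = 2.51 eV.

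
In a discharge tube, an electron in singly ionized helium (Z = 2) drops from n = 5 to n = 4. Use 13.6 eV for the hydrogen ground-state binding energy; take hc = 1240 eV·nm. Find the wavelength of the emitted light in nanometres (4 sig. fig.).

1013 nm

For Z = 2 the level energies scale as Z², so the effective Rydberg energy is 13.6 × 4 = 54.40 eV.
ΔE = 54.40 × (1/4² − 1/5²) = 54.40 × 0.02250 = 1.224 eV.
λ = hc/ΔE = 1240 / 1.224 = 1013 nm.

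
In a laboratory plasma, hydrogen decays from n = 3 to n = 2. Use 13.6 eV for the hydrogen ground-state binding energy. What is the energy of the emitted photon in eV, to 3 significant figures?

E_3 = −13.60/9 = −1.511 eV and E_2 = −13.60/4 = −3.400 eV.
The photon energy is |E_3 − E_2| = 1.89 eV.

1.89 eV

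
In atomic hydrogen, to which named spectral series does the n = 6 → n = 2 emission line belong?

The series is set by the lower level: n_f = 2 is the Balmer series.

Balmer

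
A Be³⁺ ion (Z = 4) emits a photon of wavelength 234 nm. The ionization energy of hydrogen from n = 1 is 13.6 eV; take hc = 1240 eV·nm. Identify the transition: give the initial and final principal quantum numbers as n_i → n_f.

n_i = 8, n_f = 5

The photon energy is ΔE = hc/λ = 1240 / 234 = 5.299 eV.
With Z = 4, ΔE = 217.6 × (1/n_f² − 1/n_i²), so 1/n_f² − 1/n_i² = 0.02435.
Trying n_f = 5 gives 1/n_i² = 0.01565, i.e. n_i ≈ 8; this pair matches.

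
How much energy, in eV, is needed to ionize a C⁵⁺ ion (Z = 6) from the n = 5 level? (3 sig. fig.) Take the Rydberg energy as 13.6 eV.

E_n = −13.6 Z²/n² = −489.6/n² eV for Z = 6.
E_5 = −489.6/25 = −19.6 eV, so ionization (to E = 0) requires 19.6 eV.

19.6 eV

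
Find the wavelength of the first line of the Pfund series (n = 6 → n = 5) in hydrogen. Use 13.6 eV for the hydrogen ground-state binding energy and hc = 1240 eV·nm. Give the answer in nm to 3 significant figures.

7460 nm

The Pfund series terminates on n_f = 5; the first line has n_i = 5+1 = 6.
ΔE = 13.60 × (1/5² − 1/6²) = 0.1662 eV.
λ = 1240 / 0.1662 = 7460 nm.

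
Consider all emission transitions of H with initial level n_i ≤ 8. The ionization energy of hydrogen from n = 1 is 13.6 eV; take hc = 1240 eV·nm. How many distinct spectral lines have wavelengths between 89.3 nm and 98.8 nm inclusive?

5

Enumerate all n_i → n_f pairs with 1 ≤ n_f < n_i ≤ 8 and compute λ = 1240 / [13.6·1·(1/n_f² − 1/n_i²)].
Lines falling in [89.3, 98.8] nm: 8→1 (92.62 nm), 7→1 (93.08 nm), 6→1 (93.78 nm), 5→1 (94.98 nm), 4→1 (97.25 nm).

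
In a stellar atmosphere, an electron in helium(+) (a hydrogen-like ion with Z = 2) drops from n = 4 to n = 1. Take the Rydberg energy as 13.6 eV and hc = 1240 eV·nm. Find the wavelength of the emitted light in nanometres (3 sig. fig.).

For Z = 2 the level energies scale as Z², so the effective Rydberg energy is 13.6 × 4 = 54.40 eV.
ΔE = 54.40 × (1/1² − 1/4²) = 54.40 × 0.9375 = 51.00 eV.
λ = hc/ΔE = 1240 / 51.00 = 24.3 nm.

24.3 nm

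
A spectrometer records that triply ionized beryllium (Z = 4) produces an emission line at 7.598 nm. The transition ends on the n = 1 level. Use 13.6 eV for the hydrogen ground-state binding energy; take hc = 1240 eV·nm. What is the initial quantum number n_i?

The photon energy is ΔE = hc/λ = 1240 / 7.598 = 163.2 eV.
With Z = 4, ΔE = 217.6 × (1/n_f² − 1/n_i²), so 1/n_f² − 1/n_i² = 0.7500.
With n_f = 1: 1/n_i² = 1/1 − 0.7500 = 0.2500, so n_i ≈ 2.00.

n_i = 2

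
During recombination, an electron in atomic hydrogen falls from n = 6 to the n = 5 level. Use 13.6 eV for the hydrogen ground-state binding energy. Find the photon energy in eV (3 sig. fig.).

E_6 = −13.60/36 = −0.3778 eV and E_5 = −13.60/25 = −0.5440 eV.
The photon energy is |E_6 − E_5| = 0.166 eV.

0.166 eV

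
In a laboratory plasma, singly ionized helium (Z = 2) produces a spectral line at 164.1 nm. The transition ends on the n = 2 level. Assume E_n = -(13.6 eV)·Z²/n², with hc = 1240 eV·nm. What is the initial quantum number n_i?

n_i = 3

The photon energy is ΔE = hc/λ = 1240 / 164.1 = 7.556 eV.
With Z = 2, ΔE = 54.40 × (1/n_f² − 1/n_i²), so 1/n_f² − 1/n_i² = 0.1389.
With n_f = 2: 1/n_i² = 1/4 − 0.1389 = 0.1111, so n_i ≈ 3.00.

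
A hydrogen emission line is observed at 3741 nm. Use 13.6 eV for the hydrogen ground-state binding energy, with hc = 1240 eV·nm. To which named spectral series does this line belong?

Pfund

ΔE = 1240/3741 = 0.3315 eV.
This matches 13.6 × (1/5² − 1/8²), so n_f = 5: the Pfund series.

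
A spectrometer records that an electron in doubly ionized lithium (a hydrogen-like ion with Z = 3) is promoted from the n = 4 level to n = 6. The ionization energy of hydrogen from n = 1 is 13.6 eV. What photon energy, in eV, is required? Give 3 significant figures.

The Bohr energies scale as Z², so for Z = 3: E_n = −122.4/n² eV.
E_6 = −122.4/36 = −3.400 eV and E_4 = −122.4/16 = −7.650 eV.
The photon energy is |E_6 − E_4| = 4.25 eV.

4.25 eV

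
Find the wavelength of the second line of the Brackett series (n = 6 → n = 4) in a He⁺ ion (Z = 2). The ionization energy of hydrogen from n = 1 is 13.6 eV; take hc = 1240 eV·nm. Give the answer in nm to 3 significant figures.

The Brackett series terminates on n_f = 4; the second line has n_i = 4+2 = 6.
ΔE = 54.40 × (1/4² − 1/6²) = 1.889 eV.
λ = 1240 / 1.889 = 656 nm.

656 nm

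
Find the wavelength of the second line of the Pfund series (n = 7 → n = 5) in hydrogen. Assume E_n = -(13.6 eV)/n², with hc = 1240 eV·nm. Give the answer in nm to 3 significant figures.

The Pfund series terminates on n_f = 5; the second line has n_i = 5+2 = 7.
ΔE = 13.60 × (1/5² − 1/7²) = 0.2664 eV.
λ = 1240 / 0.2664 = 4650 nm.

4650 nm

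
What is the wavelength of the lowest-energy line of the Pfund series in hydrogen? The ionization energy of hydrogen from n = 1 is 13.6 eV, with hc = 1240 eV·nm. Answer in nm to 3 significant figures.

The Pfund series terminates on n_f = 5; the first line has n_i = 5+1 = 6.
ΔE = 13.60 × (1/5² − 1/6²) = 0.1662 eV.
λ = 1240 / 0.1662 = 7460 nm.

7460 nm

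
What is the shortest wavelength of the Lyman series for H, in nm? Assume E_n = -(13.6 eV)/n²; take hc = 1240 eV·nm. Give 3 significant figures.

91.2 nm

The Lyman series has lower level n_f = 1; the series limit corresponds to n_i → ∞.
ΔE_max = 13.6 × 1 / 1² = 13.60 eV.
λ_min = 1240 / 13.60 = 91.2 nm.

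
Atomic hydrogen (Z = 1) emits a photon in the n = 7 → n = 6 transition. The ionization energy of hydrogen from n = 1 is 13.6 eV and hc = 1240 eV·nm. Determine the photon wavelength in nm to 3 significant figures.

ΔE = 13.60 × (1/6² − 1/7²) = 13.60 × 0.007370 = 0.1002 eV.
λ = hc/ΔE = 1240 / 0.1002 = 12400 nm.

12400 nm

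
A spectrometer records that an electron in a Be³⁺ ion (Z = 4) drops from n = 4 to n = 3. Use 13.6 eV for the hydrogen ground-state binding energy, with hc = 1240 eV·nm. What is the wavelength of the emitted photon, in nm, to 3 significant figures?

117 nm

For Z = 4 the level energies scale as Z², so the effective Rydberg energy is 13.6 × 16 = 217.6 eV.
ΔE = 217.6 × (1/3² − 1/4²) = 217.6 × 0.04861 = 10.58 eV.
λ = hc/ΔE = 1240 / 10.58 = 117 nm.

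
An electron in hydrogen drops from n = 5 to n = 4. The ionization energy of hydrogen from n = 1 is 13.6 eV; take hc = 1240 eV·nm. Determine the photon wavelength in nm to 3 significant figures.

4050 nm

ΔE = 13.60 × (1/4² − 1/5²) = 13.60 × 0.02250 = 0.3060 eV.
λ = hc/ΔE = 1240 / 0.3060 = 4050 nm.
This line belongs to the Brackett series.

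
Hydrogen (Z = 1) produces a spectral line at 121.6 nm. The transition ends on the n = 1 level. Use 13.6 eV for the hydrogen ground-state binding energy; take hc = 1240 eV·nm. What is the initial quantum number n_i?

The photon energy is ΔE = hc/λ = 1240 / 121.6 = 10.20 eV.
With Z = 1, ΔE = 13.60 × (1/n_f² − 1/n_i²), so 1/n_f² − 1/n_i² = 0.7498.
With n_f = 1: 1/n_i² = 1/1 − 0.7498 = 0.2502, so n_i ≈ 2.00.

n_i = 2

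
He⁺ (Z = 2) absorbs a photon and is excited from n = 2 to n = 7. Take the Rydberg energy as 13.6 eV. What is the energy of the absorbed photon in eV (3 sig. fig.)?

12.5 eV

The Bohr energies scale as Z², so for Z = 2: E_n = −54.40/n² eV.
E_7 = −54.40/49 = −1.110 eV and E_2 = −54.40/4 = −13.60 eV.
The photon energy is |E_7 − E_2| = 12.5 eV.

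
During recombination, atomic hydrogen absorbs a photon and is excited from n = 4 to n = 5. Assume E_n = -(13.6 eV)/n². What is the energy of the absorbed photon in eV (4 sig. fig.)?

0.3060 eV

E_5 = −13.60/25 = −0.5440 eV and E_4 = −13.60/16 = −0.8500 eV.
The photon energy is |E_5 − E_4| = 0.3060 eV.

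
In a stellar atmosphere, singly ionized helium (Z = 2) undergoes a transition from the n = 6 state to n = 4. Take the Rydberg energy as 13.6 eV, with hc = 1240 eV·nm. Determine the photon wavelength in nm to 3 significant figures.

656 nm

For Z = 2 the level energies scale as Z², so the effective Rydberg energy is 13.6 × 4 = 54.40 eV.
ΔE = 54.40 × (1/4² − 1/6²) = 54.40 × 0.03472 = 1.889 eV.
λ = hc/ΔE = 1240 / 1.889 = 656 nm.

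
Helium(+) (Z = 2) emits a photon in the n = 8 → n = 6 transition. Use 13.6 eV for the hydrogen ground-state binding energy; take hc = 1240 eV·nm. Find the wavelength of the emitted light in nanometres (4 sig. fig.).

1876 nm

For Z = 2 the level energies scale as Z², so the effective Rydberg energy is 13.6 × 4 = 54.40 eV.
ΔE = 54.40 × (1/6² − 1/8²) = 54.40 × 0.01215 = 0.6611 eV.
λ = hc/ΔE = 1240 / 0.6611 = 1876 nm.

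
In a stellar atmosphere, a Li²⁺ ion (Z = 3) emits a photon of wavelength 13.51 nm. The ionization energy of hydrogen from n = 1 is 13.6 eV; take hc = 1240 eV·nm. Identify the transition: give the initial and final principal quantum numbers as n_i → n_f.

n_i = 2, n_f = 1

The photon energy is ΔE = hc/λ = 1240 / 13.51 = 91.78 eV.
With Z = 3, ΔE = 122.4 × (1/n_f² − 1/n_i²), so 1/n_f² − 1/n_i² = 0.7499.
Trying n_f = 1 gives 1/n_i² = 0.2501, i.e. n_i ≈ 2; this pair matches.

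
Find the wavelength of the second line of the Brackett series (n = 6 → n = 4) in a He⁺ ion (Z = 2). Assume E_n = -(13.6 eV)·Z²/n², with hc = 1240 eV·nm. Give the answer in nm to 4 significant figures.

656.5 nm

The Brackett series terminates on n_f = 4; the second line has n_i = 4+2 = 6.
ΔE = 54.40 × (1/4² − 1/6²) = 1.889 eV.
λ = 1240 / 1.889 = 656.5 nm.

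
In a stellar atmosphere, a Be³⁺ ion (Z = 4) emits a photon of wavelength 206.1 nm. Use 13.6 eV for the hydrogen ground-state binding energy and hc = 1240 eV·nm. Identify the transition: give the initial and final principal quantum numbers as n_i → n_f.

The photon energy is ΔE = hc/λ = 1240 / 206.1 = 6.016 eV.
With Z = 4, ΔE = 217.6 × (1/n_f² − 1/n_i²), so 1/n_f² − 1/n_i² = 0.02765.
Trying n_f = 5 gives 1/n_i² = 0.01235, i.e. n_i ≈ 9; this pair matches.

n_i = 9, n_f = 5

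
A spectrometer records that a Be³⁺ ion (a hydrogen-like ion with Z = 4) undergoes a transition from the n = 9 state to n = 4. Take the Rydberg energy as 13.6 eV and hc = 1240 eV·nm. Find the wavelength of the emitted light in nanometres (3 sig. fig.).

For Z = 4 the level energies scale as Z², so the effective Rydberg energy is 13.6 × 16 = 217.6 eV.
ΔE = 217.6 × (1/4² − 1/9²) = 217.6 × 0.05015 = 10.91 eV.
λ = hc/ΔE = 1240 / 10.91 = 114 nm.

114 nm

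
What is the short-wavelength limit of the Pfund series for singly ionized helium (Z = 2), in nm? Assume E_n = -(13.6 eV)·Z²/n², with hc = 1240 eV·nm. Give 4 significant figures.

The Pfund series has lower level n_f = 5; the series limit corresponds to n_i → ∞.
ΔE_max = 13.6 × 4 / 5² = 2.176 eV.
λ_min = 1240 / 2.176 = 569.9 nm.

569.9 nm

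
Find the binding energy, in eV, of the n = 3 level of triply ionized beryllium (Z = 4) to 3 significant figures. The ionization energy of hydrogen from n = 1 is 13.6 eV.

24.2 eV

E_n = −13.6 Z²/n² = −217.6/n² eV for Z = 4.
E_3 = −217.6/9 = −24.2 eV, so ionization (to E = 0) requires 24.2 eV.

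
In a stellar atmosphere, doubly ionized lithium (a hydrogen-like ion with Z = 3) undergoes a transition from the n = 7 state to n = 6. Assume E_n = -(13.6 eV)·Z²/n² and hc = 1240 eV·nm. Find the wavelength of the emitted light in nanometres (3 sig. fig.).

For Z = 3 the level energies scale as Z², so the effective Rydberg energy is 13.6 × 9 = 122.4 eV.
ΔE = 122.4 × (1/6² − 1/7²) = 122.4 × 0.007370 = 0.9020 eV.
λ = hc/ΔE = 1240 / 0.9020 = 1370 nm.

1370 nm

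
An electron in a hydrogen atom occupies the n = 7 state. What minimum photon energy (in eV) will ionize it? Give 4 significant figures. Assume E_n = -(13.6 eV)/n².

0.2776 eV

E_7 = −13.60/49 = −0.2776 eV, so ionization (to E = 0) requires 0.2776 eV.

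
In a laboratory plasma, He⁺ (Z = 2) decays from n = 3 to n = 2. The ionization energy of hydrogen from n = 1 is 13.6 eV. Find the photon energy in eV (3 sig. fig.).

The Bohr energies scale as Z², so for Z = 2: E_n = −54.40/n² eV.
E_3 = −54.40/9 = −6.044 eV and E_2 = −54.40/4 = −13.60 eV.
The photon energy is |E_3 − E_2| = 7.56 eV.

7.56 eV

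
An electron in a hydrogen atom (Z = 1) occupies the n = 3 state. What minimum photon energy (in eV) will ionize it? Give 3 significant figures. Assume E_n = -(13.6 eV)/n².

1.51 eV

E_3 = −13.60/9 = −1.51 eV, so ionization (to E = 0) requires 1.51 eV.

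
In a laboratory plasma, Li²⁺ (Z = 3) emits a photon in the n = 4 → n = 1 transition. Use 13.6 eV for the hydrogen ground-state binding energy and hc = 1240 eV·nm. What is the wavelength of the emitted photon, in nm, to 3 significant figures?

For Z = 3 the level energies scale as Z², so the effective Rydberg energy is 13.6 × 9 = 122.4 eV.
ΔE = 122.4 × (1/1² − 1/4²) = 122.4 × 0.9375 = 114.8 eV.
λ = hc/ΔE = 1240 / 114.8 = 10.8 nm.

10.8 nm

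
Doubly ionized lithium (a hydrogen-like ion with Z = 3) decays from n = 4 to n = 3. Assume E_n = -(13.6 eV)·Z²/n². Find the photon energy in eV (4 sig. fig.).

5.950 eV

The Bohr energies scale as Z², so for Z = 3: E_n = −122.4/n² eV.
E_4 = −122.4/16 = −7.650 eV and E_3 = −122.4/9 = −13.60 eV.
The photon energy is |E_4 − E_3| = 5.950 eV.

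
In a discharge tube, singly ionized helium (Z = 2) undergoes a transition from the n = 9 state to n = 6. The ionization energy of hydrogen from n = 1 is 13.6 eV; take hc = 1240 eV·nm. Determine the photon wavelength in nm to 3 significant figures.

1480 nm

For Z = 2 the level energies scale as Z², so the effective Rydberg energy is 13.6 × 4 = 54.40 eV.
ΔE = 54.40 × (1/6² − 1/9²) = 54.40 × 0.01543 = 0.8395 eV.
λ = hc/ΔE = 1240 / 0.8395 = 1480 nm.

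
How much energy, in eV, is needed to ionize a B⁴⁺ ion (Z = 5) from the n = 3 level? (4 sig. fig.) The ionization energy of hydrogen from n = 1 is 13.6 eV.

37.78 eV

E_n = −13.6 Z²/n² = −340.0/n² eV for Z = 5.
E_3 = −340.0/9 = −37.78 eV, so ionization (to E = 0) requires 37.78 eV.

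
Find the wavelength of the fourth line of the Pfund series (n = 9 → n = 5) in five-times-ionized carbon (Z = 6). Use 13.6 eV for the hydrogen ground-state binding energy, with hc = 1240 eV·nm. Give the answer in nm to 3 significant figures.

The Pfund series terminates on n_f = 5; the fourth line has n_i = 5+4 = 9.
ΔE = 489.6 × (1/5² − 1/9²) = 13.54 eV.
λ = 1240 / 13.54 = 91.6 nm.

91.6 nm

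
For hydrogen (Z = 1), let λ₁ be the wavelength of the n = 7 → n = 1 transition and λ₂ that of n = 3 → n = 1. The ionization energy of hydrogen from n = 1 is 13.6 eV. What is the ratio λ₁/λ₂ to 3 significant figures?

0.907

λ ∝ 1/ΔE ∝ 1/(1/n_f² − 1/n_i²), and the Z² and hc factors cancel in the ratio.
λ₁/λ₂ = (1/1² − 1/3²)/(1/1² − 1/7²) = 0.8889/0.9796 = 0.907.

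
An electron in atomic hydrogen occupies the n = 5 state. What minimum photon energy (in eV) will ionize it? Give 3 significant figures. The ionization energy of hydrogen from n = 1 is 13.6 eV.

E_5 = −13.60/25 = −0.544 eV, so ionization (to E = 0) requires 0.544 eV.

0.544 eV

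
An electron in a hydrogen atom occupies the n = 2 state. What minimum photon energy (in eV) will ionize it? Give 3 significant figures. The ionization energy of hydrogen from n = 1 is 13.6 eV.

E_2 = −13.60/4 = −3.40 eV, so ionization (to E = 0) requires 3.40 eV.

3.40 eV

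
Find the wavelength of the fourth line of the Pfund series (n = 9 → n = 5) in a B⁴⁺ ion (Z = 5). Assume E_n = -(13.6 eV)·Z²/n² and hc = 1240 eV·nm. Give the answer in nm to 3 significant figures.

132 nm

The Pfund series terminates on n_f = 5; the fourth line has n_i = 5+4 = 9.
ΔE = 340.0 × (1/5² − 1/9²) = 9.402 eV.
λ = 1240 / 9.402 = 132 nm.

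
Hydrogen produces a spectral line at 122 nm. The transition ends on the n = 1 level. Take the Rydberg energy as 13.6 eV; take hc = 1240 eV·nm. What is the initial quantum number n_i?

n_i = 2

The photon energy is ΔE = hc/λ = 1240 / 122 = 10.16 eV.
With Z = 1, ΔE = 13.60 × (1/n_f² − 1/n_i²), so 1/n_f² − 1/n_i² = 0.7473.
With n_f = 1: 1/n_i² = 1/1 − 0.7473 = 0.2527, so n_i ≈ 1.99.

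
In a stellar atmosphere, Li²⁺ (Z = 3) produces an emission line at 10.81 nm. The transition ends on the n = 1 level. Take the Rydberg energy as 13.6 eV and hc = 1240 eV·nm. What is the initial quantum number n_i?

n_i = 4

The photon energy is ΔE = hc/λ = 1240 / 10.81 = 114.7 eV.
With Z = 3, ΔE = 122.4 × (1/n_f² − 1/n_i²), so 1/n_f² − 1/n_i² = 0.9372.
With n_f = 1: 1/n_i² = 1/1 − 0.9372 = 0.06284, so n_i ≈ 3.99.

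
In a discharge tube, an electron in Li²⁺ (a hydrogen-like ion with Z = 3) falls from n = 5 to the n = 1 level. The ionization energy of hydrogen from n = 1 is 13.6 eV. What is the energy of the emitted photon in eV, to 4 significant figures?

The Bohr energies scale as Z², so for Z = 3: E_n = −122.4/n² eV.
E_5 = −122.4/25 = −4.896 eV and E_1 = −122.4/1 = −122.4 eV.
The photon energy is |E_5 − E_1| = 117.5 eV.

117.5 eV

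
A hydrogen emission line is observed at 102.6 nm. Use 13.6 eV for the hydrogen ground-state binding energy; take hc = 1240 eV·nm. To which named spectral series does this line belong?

ΔE = 1240/102.6 = 12.09 eV.
This matches 13.6 × (1/1² − 1/3²), so n_f = 1: the Lyman series.

Lyman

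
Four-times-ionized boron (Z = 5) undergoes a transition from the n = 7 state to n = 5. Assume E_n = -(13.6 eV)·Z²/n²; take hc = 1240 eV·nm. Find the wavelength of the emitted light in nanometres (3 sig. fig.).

For Z = 5 the level energies scale as Z², so the effective Rydberg energy is 13.6 × 25 = 340.0 eV.
ΔE = 340.0 × (1/5² − 1/7²) = 340.0 × 0.01959 = 6.661 eV.
λ = hc/ΔE = 1240 / 6.661 = 186 nm.

186 nm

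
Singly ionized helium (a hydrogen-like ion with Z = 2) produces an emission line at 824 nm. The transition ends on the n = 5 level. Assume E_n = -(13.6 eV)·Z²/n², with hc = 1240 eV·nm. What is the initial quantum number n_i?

n_i = 9

The photon energy is ΔE = hc/λ = 1240 / 824 = 1.505 eV.
With Z = 2, ΔE = 54.40 × (1/n_f² − 1/n_i²), so 1/n_f² − 1/n_i² = 0.02766.
With n_f = 5: 1/n_i² = 1/25 − 0.02766 = 0.01234, so n_i ≈ 9.00.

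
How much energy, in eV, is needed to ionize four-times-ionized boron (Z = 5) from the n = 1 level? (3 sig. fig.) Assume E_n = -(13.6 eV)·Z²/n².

340 eV

E_n = −13.6 Z²/n² = −340.0/n² eV for Z = 5.
E_1 = −340.0/1 = −340 eV, so ionization (to E = 0) requires 340 eV.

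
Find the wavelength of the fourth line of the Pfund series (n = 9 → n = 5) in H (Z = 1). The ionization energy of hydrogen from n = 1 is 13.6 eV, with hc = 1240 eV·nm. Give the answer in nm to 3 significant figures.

3300 nm

The Pfund series terminates on n_f = 5; the fourth line has n_i = 5+4 = 9.
ΔE = 13.60 × (1/5² − 1/9²) = 0.3761 eV.
λ = 1240 / 0.3761 = 3300 nm.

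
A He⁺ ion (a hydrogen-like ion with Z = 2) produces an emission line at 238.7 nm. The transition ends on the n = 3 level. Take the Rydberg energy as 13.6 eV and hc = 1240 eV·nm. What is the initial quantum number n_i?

The photon energy is ΔE = hc/λ = 1240 / 238.7 = 5.195 eV.
With Z = 2, ΔE = 54.40 × (1/n_f² − 1/n_i²), so 1/n_f² − 1/n_i² = 0.09549.
With n_f = 3: 1/n_i² = 1/9 − 0.09549 = 0.01562, so n_i ≈ 8.00.

n_i = 8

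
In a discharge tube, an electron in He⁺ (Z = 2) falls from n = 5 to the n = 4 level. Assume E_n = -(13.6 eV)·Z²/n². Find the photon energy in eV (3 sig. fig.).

The Bohr energies scale as Z², so for Z = 2: E_n = −54.40/n² eV.
E_5 = −54.40/25 = −2.176 eV and E_4 = −54.40/16 = −3.400 eV.
The photon energy is |E_5 − E_4| = 1.22 eV.

1.22 eV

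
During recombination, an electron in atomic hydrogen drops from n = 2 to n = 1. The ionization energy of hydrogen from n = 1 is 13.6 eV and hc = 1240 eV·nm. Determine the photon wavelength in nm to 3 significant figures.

ΔE = 13.60 × (1/1² − 1/2²) = 13.60 × 0.7500 = 10.20 eV.
λ = hc/ΔE = 1240 / 10.20 = 122 nm.

122 nm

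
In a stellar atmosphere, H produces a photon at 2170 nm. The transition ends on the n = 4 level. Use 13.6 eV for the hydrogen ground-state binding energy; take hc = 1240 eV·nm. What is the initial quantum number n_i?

The photon energy is ΔE = hc/λ = 1240 / 2170 = 0.5714 eV.
With Z = 1, ΔE = 13.60 × (1/n_f² − 1/n_i²), so 1/n_f² − 1/n_i² = 0.04202.
With n_f = 4: 1/n_i² = 1/16 − 0.04202 = 0.02048, so n_i ≈ 6.99.

n_i = 7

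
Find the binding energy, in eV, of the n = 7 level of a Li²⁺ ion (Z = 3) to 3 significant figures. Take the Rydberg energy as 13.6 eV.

2.50 eV

E_n = −13.6 Z²/n² = −122.4/n² eV for Z = 3.
E_7 = −122.4/49 = −2.50 eV, so ionization (to E = 0) requires 2.50 eV.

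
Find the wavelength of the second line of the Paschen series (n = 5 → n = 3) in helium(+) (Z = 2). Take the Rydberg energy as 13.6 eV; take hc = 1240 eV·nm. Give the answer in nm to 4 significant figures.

320.5 nm

The Paschen series terminates on n_f = 3; the second line has n_i = 3+2 = 5.
ΔE = 54.40 × (1/3² − 1/5²) = 3.868 eV.
λ = 1240 / 3.868 = 320.5 nm.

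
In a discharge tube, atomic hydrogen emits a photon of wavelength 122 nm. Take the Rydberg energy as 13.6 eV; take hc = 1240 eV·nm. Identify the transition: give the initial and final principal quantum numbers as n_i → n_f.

The photon energy is ΔE = hc/λ = 1240 / 122 = 10.16 eV.
With Z = 1, ΔE = 13.60 × (1/n_f² − 1/n_i²), so 1/n_f² − 1/n_i² = 0.7473.
Trying n_f = 1 gives 1/n_i² = 0.2527, i.e. n_i ≈ 2; this pair matches.

n_i = 2, n_f = 1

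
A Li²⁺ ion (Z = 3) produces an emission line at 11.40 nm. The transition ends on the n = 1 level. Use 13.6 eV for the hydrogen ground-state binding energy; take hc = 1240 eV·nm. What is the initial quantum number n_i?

n_i = 3

The photon energy is ΔE = hc/λ = 1240 / 11.40 = 108.8 eV.
With Z = 3, ΔE = 122.4 × (1/n_f² − 1/n_i²), so 1/n_f² − 1/n_i² = 0.8887.
With n_f = 1: 1/n_i² = 1/1 − 0.8887 = 0.1113, so n_i ≈ 3.00.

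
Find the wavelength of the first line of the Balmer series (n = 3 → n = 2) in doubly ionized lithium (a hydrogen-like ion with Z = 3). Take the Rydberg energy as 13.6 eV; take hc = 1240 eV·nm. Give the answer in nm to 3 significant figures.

The Balmer series terminates on n_f = 2; the first line has n_i = 2+1 = 3.
ΔE = 122.4 × (1/2² − 1/3²) = 17.00 eV.
λ = 1240 / 17.00 = 72.9 nm.

72.9 nm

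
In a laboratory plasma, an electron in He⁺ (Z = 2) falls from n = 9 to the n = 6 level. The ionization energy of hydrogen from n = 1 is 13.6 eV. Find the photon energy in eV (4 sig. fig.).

0.8395 eV

The Bohr energies scale as Z², so for Z = 2: E_n = −54.40/n² eV.
E_9 = −54.40/81 = −0.6716 eV and E_6 = −54.40/36 = −1.511 eV.
The photon energy is |E_9 − E_6| = 0.8395 eV.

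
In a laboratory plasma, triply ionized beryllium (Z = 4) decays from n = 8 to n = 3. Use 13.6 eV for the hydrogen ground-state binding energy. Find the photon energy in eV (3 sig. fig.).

20.8 eV

The Bohr energies scale as Z², so for Z = 4: E_n = −217.6/n² eV.
E_8 = −217.6/64 = −3.400 eV and E_3 = −217.6/9 = −24.18 eV.
The photon energy is |E_8 − E_3| = 20.8 eV.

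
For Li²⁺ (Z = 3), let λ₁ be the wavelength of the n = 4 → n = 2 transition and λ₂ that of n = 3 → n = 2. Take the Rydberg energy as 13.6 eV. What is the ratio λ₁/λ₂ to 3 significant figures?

λ ∝ 1/ΔE ∝ 1/(1/n_f² − 1/n_i²), and the Z² and hc factors cancel in the ratio.
λ₁/λ₂ = (1/2² − 1/3²)/(1/2² − 1/4²) = 0.1389/0.1875 = 0.741.

0.741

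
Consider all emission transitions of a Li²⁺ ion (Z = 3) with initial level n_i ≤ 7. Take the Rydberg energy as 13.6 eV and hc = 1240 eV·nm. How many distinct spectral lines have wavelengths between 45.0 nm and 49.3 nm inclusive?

2

Enumerate all n_i → n_f pairs with 1 ≤ n_f < n_i ≤ 7 and compute λ = 1240 / [13.6·9·(1/n_f² − 1/n_i²)].
Lines falling in [45.0, 49.3] nm: 6→2 (45.59 nm), 5→2 (48.24 nm).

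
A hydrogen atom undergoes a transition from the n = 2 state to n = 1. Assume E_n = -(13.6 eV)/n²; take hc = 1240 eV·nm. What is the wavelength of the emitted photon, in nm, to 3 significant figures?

ΔE = 13.60 × (1/1² − 1/2²) = 13.60 × 0.7500 = 10.20 eV.
λ = hc/ΔE = 1240 / 10.20 = 122 nm.

122 nm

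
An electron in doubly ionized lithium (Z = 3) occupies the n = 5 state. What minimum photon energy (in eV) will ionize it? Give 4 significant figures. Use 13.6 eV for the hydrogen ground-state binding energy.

4.896 eV

E_n = −13.6 Z²/n² = −122.4/n² eV for Z = 3.
E_5 = −122.4/25 = −4.896 eV, so ionization (to E = 0) requires 4.896 eV.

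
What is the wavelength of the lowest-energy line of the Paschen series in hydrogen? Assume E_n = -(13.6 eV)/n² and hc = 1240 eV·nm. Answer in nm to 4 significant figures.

1876 nm

The Paschen series terminates on n_f = 3; the first line has n_i = 3+1 = 4.
ΔE = 13.60 × (1/3² − 1/4²) = 0.6611 eV.
λ = 1240 / 0.6611 = 1876 nm.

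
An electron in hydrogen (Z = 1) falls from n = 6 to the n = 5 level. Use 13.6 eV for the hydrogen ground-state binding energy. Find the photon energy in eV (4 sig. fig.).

E_6 = −13.60/36 = −0.3778 eV and E_5 = −13.60/25 = −0.5440 eV.
The photon energy is |E_6 − E_5| = 0.1662 eV.

0.1662 eV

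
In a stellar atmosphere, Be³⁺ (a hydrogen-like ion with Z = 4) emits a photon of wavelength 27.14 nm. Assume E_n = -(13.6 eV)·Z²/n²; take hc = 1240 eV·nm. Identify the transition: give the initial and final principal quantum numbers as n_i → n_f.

n_i = 5, n_f = 2

The photon energy is ΔE = hc/λ = 1240 / 27.14 = 45.69 eV.
With Z = 4, ΔE = 217.6 × (1/n_f² − 1/n_i²), so 1/n_f² − 1/n_i² = 0.2100.
Trying n_f = 2 gives 1/n_i² = 0.04003, i.e. n_i ≈ 5; this pair matches.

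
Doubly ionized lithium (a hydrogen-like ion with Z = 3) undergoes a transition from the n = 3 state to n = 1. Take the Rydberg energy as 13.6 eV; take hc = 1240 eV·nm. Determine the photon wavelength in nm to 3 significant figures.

For Z = 3 the level energies scale as Z², so the effective Rydberg energy is 13.6 × 9 = 122.4 eV.
ΔE = 122.4 × (1/1² − 1/3²) = 122.4 × 0.8889 = 108.8 eV.
λ = hc/ΔE = 1240 / 108.8 = 11.4 nm.

11.4 nm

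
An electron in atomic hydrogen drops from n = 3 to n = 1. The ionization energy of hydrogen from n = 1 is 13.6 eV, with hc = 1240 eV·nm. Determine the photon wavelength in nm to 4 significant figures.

ΔE = 13.60 × (1/1² − 1/3²) = 13.60 × 0.8889 = 12.09 eV.
λ = hc/ΔE = 1240 / 12.09 = 102.6 nm.

102.6 nm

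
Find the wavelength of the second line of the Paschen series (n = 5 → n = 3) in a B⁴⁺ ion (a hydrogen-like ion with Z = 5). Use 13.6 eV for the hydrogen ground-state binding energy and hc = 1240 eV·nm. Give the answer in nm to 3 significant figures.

51.3 nm

The Paschen series terminates on n_f = 3; the second line has n_i = 3+2 = 5.
ΔE = 340.0 × (1/3² − 1/5²) = 24.18 eV.
λ = 1240 / 24.18 = 51.3 nm.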